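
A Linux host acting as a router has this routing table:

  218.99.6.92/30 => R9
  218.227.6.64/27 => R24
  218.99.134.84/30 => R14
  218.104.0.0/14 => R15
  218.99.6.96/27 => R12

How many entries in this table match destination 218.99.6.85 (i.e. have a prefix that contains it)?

0

No listed prefix contains 218.99.6.85.
Total matching entries: 0.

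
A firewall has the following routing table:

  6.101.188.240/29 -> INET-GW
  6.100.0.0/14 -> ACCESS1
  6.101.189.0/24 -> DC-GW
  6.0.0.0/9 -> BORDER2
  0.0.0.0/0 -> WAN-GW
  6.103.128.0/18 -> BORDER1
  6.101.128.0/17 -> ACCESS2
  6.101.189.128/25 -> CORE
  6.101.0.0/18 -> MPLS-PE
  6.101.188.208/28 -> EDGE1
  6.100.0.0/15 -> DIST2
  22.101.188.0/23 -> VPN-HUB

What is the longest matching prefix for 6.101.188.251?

6.101.128.0/17

Entries matching 6.101.188.251:
  0.0.0.0/0 (default, matches everything)
  6.0.0.0/9 (6.0.0.0 - 6.127.255.255)
  6.100.0.0/14 (6.100.0.0 - 6.103.255.255)
  6.100.0.0/15 (6.100.0.0 - 6.101.255.255)
  6.101.128.0/17 (6.101.128.0 - 6.101.255.255)
Most specific is 6.101.128.0/17.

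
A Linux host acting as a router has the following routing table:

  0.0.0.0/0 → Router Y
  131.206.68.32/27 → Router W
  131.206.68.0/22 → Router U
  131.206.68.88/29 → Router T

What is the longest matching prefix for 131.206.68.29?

Entries matching 131.206.68.29:
  0.0.0.0/0 (default, matches everything)
  131.206.68.0/22 (131.206.68.0 - 131.206.71.255)
Most specific is 131.206.68.0/22.

131.206.68.0/22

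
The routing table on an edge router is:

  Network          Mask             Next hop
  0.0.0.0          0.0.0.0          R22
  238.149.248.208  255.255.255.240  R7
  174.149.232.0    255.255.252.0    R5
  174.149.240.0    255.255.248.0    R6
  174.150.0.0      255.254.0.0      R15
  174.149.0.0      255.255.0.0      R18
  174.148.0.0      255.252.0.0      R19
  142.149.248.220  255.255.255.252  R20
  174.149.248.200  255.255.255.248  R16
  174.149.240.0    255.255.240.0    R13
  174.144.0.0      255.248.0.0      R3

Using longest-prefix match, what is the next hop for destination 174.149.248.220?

Routes whose prefix contains 174.149.248.220:
  0.0.0.0/0 (default, matches everything) -> R22
  174.144.0.0/13 (174.144.0.0 - 174.151.255.255) -> R3
  174.148.0.0/14 (174.148.0.0 - 174.151.255.255) -> R19
  174.149.0.0/16 (174.149.0.0 - 174.149.255.255) -> R18
  174.149.240.0/20 (174.149.240.0 - 174.149.255.255) -> R13
More-specific entries that do NOT match:
  142.149.248.220/30 (142.149.248.220 - 142.149.248.223) does not contain 174.149.248.220
  174.149.248.200/29 (174.149.248.200 - 174.149.248.207) does not contain 174.149.248.220
  238.149.248.208/28 (238.149.248.208 - 238.149.248.223) does not contain 174.149.248.220
  174.149.232.0/22 (174.149.232.0 - 174.149.235.255) does not contain 174.149.248.220
  174.149.240.0/21 (174.149.240.0 - 174.149.247.255) does not contain 174.149.248.220
Longest matching prefix is /20 -> next hop R13.

R13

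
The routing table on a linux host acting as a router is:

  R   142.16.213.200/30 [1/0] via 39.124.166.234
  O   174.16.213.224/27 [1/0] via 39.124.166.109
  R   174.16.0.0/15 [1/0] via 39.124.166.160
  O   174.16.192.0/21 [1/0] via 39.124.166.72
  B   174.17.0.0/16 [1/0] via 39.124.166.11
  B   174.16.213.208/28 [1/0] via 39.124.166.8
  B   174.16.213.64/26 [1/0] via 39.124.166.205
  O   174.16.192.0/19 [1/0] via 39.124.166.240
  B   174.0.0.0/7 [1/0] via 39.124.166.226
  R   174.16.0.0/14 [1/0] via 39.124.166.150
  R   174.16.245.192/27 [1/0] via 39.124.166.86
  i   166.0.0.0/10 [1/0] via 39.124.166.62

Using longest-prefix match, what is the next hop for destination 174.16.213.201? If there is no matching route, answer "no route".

39.124.166.240

Routes whose prefix contains 174.16.213.201:
  174.0.0.0/7 (174.0.0.0 - 175.255.255.255) -> 39.124.166.226
  174.16.0.0/14 (174.16.0.0 - 174.19.255.255) -> 39.124.166.150
  174.16.0.0/15 (174.16.0.0 - 174.17.255.255) -> 39.124.166.160
  174.16.192.0/19 (174.16.192.0 - 174.16.223.255) -> 39.124.166.240
More-specific entries that do NOT match:
  142.16.213.200/30 (142.16.213.200 - 142.16.213.203) does not contain 174.16.213.201
  174.16.213.208/28 (174.16.213.208 - 174.16.213.223) does not contain 174.16.213.201
  174.16.213.224/27 (174.16.213.224 - 174.16.213.255) does not contain 174.16.213.201
  174.16.245.192/27 (174.16.245.192 - 174.16.245.223) does not contain 174.16.213.201
  174.16.213.64/26 (174.16.213.64 - 174.16.213.127) does not contain 174.16.213.201
  174.16.192.0/21 (174.16.192.0 - 174.16.199.255) does not contain 174.16.213.201
Longest matching prefix is /19 -> next hop 39.124.166.240.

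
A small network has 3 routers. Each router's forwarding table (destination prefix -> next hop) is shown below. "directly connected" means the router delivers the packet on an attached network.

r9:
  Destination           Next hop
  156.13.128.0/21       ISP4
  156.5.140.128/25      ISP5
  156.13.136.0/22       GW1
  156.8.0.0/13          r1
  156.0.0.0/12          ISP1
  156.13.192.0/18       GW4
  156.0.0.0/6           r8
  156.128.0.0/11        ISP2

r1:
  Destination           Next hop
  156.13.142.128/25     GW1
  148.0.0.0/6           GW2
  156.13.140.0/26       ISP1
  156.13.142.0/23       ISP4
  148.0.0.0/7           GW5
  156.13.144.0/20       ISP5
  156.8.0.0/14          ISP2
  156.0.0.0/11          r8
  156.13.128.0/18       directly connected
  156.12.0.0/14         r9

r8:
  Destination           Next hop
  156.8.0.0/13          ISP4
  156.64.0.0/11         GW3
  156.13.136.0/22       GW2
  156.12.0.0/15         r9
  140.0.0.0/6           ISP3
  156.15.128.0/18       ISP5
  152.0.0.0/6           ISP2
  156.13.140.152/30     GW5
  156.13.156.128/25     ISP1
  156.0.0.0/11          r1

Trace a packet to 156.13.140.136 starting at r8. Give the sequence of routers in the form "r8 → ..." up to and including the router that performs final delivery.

At r8: longest match for 156.13.140.136 is 156.12.0.0/15 -> r9
At r9: longest match for 156.13.140.136 is 156.8.0.0/13 -> r1
At r1: longest match for 156.13.140.136 is 156.13.128.0/18 -> directly connected

r8 → r9 → r1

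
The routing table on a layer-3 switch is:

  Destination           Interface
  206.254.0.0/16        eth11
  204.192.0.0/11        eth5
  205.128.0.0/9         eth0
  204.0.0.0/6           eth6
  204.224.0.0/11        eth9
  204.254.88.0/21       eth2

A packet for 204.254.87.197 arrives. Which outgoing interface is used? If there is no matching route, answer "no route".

Routes whose prefix contains 204.254.87.197:
  204.0.0.0/6 (204.0.0.0 - 207.255.255.255) -> eth6
  204.224.0.0/11 (204.224.0.0 - 204.255.255.255) -> eth9
More-specific entries that do NOT match:
  204.254.88.0/21 (204.254.88.0 - 204.254.95.255) does not contain 204.254.87.197
  206.254.0.0/16 (206.254.0.0 - 206.254.255.255) does not contain 204.254.87.197
Longest matching prefix is /11 -> interface eth9.

eth9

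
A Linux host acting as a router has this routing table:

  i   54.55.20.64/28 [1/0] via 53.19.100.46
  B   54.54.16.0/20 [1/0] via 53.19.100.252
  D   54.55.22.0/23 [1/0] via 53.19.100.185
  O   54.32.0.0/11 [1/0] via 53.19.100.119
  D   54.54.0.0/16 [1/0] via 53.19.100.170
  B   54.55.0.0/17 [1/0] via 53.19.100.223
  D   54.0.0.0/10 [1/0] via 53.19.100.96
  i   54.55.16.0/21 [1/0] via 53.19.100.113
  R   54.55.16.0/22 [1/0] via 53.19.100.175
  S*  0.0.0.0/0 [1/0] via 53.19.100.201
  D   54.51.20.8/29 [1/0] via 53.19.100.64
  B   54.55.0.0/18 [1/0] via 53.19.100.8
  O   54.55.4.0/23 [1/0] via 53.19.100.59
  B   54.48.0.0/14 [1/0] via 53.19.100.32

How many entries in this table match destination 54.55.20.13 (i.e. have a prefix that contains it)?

6

Prefixes containing 54.55.20.13:
  0.0.0.0/0 (default, matches everything)
  54.0.0.0/10 (54.0.0.0 - 54.63.255.255)
  54.32.0.0/11 (54.32.0.0 - 54.63.255.255)
  54.55.0.0/17 (54.55.0.0 - 54.55.127.255)
  54.55.0.0/18 (54.55.0.0 - 54.55.63.255)
  54.55.16.0/21 (54.55.16.0 - 54.55.23.255)
Total matching entries: 6.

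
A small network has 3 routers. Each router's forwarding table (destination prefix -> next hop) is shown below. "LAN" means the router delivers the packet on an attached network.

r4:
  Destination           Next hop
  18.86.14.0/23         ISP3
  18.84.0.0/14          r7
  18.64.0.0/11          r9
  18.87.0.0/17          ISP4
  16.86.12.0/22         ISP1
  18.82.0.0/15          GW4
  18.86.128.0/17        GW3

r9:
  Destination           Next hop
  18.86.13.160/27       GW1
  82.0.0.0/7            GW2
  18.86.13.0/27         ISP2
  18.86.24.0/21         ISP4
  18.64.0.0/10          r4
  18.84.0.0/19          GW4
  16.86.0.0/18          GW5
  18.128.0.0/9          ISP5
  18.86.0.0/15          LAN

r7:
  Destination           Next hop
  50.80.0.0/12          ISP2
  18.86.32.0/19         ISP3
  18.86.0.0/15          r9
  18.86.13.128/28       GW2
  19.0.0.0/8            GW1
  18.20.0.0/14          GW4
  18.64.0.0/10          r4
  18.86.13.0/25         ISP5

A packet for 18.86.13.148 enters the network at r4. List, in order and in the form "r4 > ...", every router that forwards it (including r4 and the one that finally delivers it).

At r4: longest match for 18.86.13.148 is 18.84.0.0/14 -> r7
At r7: longest match for 18.86.13.148 is 18.86.0.0/15 -> r9
At r9: longest match for 18.86.13.148 is 18.86.0.0/15 -> LAN

r4 > r7 > r9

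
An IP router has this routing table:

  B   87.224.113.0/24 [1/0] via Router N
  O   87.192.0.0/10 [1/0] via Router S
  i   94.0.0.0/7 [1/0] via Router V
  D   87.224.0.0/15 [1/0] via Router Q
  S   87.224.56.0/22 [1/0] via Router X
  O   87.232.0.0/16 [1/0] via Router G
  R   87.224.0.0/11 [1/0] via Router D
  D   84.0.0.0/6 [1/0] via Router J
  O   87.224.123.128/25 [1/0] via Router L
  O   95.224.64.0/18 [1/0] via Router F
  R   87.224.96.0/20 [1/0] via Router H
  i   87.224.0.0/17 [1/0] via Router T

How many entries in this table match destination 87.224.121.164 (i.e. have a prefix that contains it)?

5

Prefixes containing 87.224.121.164:
  84.0.0.0/6 (84.0.0.0 - 87.255.255.255)
  87.192.0.0/10 (87.192.0.0 - 87.255.255.255)
  87.224.0.0/11 (87.224.0.0 - 87.255.255.255)
  87.224.0.0/15 (87.224.0.0 - 87.225.255.255)
  87.224.0.0/17 (87.224.0.0 - 87.224.127.255)
Total matching entries: 5.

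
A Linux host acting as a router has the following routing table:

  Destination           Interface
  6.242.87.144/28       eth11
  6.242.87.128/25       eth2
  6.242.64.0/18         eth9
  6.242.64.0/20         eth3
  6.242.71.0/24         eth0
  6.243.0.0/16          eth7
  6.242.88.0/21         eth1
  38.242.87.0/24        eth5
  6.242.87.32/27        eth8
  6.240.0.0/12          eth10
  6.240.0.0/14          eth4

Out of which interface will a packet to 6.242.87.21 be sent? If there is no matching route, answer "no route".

Routes whose prefix contains 6.242.87.21:
  6.240.0.0/12 (6.240.0.0 - 6.255.255.255) -> eth10
  6.240.0.0/14 (6.240.0.0 - 6.243.255.255) -> eth4
  6.242.64.0/18 (6.242.64.0 - 6.242.127.255) -> eth9
More-specific entries that do NOT match:
  6.242.87.144/28 (6.242.87.144 - 6.242.87.159) does not contain 6.242.87.21
  6.242.87.32/27 (6.242.87.32 - 6.242.87.63) does not contain 6.242.87.21
  6.242.87.128/25 (6.242.87.128 - 6.242.87.255) does not contain 6.242.87.21
  6.242.71.0/24 (6.242.71.0 - 6.242.71.255) does not contain 6.242.87.21
  38.242.87.0/24 (38.242.87.0 - 38.242.87.255) does not contain 6.242.87.21
  6.242.88.0/21 (6.242.88.0 - 6.242.95.255) does not contain 6.242.87.21
  6.242.64.0/20 (6.242.64.0 - 6.242.79.255) does not contain 6.242.87.21
Longest matching prefix is /18 -> interface eth9.

eth9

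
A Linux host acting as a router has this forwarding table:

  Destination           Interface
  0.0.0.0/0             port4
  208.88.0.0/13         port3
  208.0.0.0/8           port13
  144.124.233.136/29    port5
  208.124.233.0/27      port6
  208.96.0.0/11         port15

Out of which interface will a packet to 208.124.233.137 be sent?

port15

Routes whose prefix contains 208.124.233.137:
  0.0.0.0/0 (default, matches everything) -> port4
  208.0.0.0/8 (208.0.0.0 - 208.255.255.255) -> port13
  208.96.0.0/11 (208.96.0.0 - 208.127.255.255) -> port15
More-specific entries that do NOT match:
  144.124.233.136/29 (144.124.233.136 - 144.124.233.143) does not contain 208.124.233.137
  208.124.233.0/27 (208.124.233.0 - 208.124.233.31) does not contain 208.124.233.137
  208.88.0.0/13 (208.88.0.0 - 208.95.255.255) does not contain 208.124.233.137
Longest matching prefix is /11 -> interface port15.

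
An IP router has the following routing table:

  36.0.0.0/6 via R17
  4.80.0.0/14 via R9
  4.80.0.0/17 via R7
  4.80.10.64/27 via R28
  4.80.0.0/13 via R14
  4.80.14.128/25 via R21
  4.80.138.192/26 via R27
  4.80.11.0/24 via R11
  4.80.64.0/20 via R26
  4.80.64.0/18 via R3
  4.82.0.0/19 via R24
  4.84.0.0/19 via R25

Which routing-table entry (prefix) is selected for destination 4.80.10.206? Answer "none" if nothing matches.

Entries matching 4.80.10.206:
  4.80.0.0/13 (4.80.0.0 - 4.87.255.255)
  4.80.0.0/14 (4.80.0.0 - 4.83.255.255)
  4.80.0.0/17 (4.80.0.0 - 4.80.127.255)
Most specific is 4.80.0.0/17.

4.80.0.0/17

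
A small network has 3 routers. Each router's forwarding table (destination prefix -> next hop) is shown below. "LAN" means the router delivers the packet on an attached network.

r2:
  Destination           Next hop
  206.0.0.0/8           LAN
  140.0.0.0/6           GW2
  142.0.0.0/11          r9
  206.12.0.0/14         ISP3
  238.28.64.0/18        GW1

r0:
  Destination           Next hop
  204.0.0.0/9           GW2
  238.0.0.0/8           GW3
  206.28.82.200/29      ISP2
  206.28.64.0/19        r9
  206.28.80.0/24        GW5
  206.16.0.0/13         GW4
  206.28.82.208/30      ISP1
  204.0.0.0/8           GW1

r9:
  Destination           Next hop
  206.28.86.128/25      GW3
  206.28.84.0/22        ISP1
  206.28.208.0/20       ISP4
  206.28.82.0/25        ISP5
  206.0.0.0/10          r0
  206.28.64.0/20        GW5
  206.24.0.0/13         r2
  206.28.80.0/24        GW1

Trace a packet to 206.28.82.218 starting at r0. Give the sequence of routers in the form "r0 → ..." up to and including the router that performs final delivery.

r0 → r9 → r2

At r0: longest match for 206.28.82.218 is 206.28.64.0/19 -> r9
At r9: longest match for 206.28.82.218 is 206.24.0.0/13 -> r2
At r2: longest match for 206.28.82.218 is 206.0.0.0/8 -> LAN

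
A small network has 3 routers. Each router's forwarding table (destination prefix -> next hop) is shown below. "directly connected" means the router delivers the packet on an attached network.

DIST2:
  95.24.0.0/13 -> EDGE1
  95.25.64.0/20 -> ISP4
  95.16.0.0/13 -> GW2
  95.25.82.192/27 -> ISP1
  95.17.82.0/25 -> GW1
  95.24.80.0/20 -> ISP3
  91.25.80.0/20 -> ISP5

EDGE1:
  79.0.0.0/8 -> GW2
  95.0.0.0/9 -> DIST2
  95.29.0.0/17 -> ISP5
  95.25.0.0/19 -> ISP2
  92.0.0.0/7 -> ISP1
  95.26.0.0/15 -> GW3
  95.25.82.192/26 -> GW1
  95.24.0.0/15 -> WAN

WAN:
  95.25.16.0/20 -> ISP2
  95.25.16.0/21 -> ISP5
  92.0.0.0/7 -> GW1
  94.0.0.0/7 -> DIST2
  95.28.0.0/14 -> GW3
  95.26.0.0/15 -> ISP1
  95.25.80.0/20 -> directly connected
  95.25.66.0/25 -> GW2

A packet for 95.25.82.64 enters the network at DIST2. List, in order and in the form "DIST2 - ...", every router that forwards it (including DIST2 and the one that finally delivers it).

DIST2 - EDGE1 - WAN

At DIST2: longest match for 95.25.82.64 is 95.24.0.0/13 -> EDGE1
At EDGE1: longest match for 95.25.82.64 is 95.24.0.0/15 -> WAN
At WAN: longest match for 95.25.82.64 is 95.25.80.0/20 -> directly connected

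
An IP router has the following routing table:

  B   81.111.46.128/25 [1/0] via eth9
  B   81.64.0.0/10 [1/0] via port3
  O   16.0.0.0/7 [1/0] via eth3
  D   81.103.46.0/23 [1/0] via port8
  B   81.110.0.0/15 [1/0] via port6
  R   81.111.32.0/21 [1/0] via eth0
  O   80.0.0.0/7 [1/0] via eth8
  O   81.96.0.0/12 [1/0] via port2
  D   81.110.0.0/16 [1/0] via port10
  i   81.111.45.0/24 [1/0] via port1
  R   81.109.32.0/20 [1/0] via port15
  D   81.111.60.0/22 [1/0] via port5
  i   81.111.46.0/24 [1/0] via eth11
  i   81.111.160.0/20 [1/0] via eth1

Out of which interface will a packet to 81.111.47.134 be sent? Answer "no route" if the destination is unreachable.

port6

Routes whose prefix contains 81.111.47.134:
  80.0.0.0/7 (80.0.0.0 - 81.255.255.255) -> eth8
  81.64.0.0/10 (81.64.0.0 - 81.127.255.255) -> port3
  81.96.0.0/12 (81.96.0.0 - 81.111.255.255) -> port2
  81.110.0.0/15 (81.110.0.0 - 81.111.255.255) -> port6
More-specific entries that do NOT match:
  81.111.46.128/25 (81.111.46.128 - 81.111.46.255) does not contain 81.111.47.134
  81.111.45.0/24 (81.111.45.0 - 81.111.45.255) does not contain 81.111.47.134
  81.111.46.0/24 (81.111.46.0 - 81.111.46.255) does not contain 81.111.47.134
  81.103.46.0/23 (81.103.46.0 - 81.103.47.255) does not contain 81.111.47.134
  81.111.60.0/22 (81.111.60.0 - 81.111.63.255) does not contain 81.111.47.134
  81.111.32.0/21 (81.111.32.0 - 81.111.39.255) does not contain 81.111.47.134
  81.109.32.0/20 (81.109.32.0 - 81.109.47.255) does not contain 81.111.47.134
  81.111.160.0/20 (81.111.160.0 - 81.111.175.255) does not contain 81.111.47.134
  81.110.0.0/16 (81.110.0.0 - 81.110.255.255) does not contain 81.111.47.134
Longest matching prefix is /15 -> interface port6.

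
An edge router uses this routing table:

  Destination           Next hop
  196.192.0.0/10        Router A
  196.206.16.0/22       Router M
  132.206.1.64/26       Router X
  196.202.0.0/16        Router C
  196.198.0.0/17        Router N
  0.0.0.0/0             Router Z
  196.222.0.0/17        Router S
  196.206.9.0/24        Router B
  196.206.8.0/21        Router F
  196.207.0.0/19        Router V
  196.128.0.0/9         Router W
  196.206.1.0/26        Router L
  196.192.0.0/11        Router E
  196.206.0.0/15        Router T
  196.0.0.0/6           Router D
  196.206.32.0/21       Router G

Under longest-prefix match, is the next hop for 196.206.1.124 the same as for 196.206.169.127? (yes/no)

196.206.1.124: longest match 196.206.0.0/15 -> Router T
196.206.169.127: longest match 196.206.0.0/15 -> Router T

yes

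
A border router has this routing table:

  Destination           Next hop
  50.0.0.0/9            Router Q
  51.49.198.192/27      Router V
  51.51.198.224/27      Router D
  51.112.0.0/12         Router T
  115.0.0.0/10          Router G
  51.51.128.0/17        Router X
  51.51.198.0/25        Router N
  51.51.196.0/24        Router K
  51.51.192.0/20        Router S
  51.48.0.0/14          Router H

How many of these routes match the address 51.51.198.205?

Prefixes containing 51.51.198.205:
  51.48.0.0/14 (51.48.0.0 - 51.51.255.255)
  51.51.128.0/17 (51.51.128.0 - 51.51.255.255)
  51.51.192.0/20 (51.51.192.0 - 51.51.207.255)
Total matching entries: 3.

3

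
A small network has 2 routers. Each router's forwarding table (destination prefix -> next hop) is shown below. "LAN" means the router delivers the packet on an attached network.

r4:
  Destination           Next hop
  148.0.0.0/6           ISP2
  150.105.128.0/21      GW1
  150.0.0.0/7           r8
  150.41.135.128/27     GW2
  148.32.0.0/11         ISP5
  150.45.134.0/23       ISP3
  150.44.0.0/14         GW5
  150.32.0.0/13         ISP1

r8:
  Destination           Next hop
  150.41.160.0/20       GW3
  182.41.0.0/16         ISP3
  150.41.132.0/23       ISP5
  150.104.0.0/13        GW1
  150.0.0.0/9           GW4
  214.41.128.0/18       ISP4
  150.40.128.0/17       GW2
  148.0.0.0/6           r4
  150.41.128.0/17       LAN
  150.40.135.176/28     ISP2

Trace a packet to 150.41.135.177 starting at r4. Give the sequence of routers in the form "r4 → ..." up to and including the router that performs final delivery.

r4 → r8

At r4: longest match for 150.41.135.177 is 150.0.0.0/7 -> r8
At r8: longest match for 150.41.135.177 is 150.41.128.0/17 -> LAN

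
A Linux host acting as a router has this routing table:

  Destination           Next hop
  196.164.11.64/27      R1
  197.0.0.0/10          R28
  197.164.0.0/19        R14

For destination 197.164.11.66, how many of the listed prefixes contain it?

1

Prefixes containing 197.164.11.66:
  197.164.0.0/19 (197.164.0.0 - 197.164.31.255)
Total matching entries: 1.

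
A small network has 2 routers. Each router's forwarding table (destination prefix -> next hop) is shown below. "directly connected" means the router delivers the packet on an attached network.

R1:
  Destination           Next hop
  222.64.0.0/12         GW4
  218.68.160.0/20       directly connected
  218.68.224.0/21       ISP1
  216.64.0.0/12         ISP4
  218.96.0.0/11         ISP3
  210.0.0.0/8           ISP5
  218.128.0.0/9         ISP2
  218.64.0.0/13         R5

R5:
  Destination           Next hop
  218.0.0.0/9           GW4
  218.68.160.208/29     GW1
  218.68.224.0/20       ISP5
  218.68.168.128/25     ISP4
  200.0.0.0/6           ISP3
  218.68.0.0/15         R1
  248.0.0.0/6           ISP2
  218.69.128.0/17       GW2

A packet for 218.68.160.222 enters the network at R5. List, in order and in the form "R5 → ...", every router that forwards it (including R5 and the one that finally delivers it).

At R5: longest match for 218.68.160.222 is 218.68.0.0/15 -> R1
At R1: longest match for 218.68.160.222 is 218.68.160.0/20 -> directly connected

R5 → R1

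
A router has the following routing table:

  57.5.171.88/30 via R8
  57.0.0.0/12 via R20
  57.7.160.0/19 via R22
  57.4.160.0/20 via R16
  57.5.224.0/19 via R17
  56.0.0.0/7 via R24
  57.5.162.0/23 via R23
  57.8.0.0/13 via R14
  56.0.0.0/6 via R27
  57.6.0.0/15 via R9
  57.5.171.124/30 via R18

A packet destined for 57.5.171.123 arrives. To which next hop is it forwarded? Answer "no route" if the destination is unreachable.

R20

Routes whose prefix contains 57.5.171.123:
  56.0.0.0/6 (56.0.0.0 - 59.255.255.255) -> R27
  56.0.0.0/7 (56.0.0.0 - 57.255.255.255) -> R24
  57.0.0.0/12 (57.0.0.0 - 57.15.255.255) -> R20
More-specific entries that do NOT match:
  57.5.171.88/30 (57.5.171.88 - 57.5.171.91) does not contain 57.5.171.123
  57.5.171.124/30 (57.5.171.124 - 57.5.171.127) does not contain 57.5.171.123
  57.5.162.0/23 (57.5.162.0 - 57.5.163.255) does not contain 57.5.171.123
  57.4.160.0/20 (57.4.160.0 - 57.4.175.255) does not contain 57.5.171.123
  57.7.160.0/19 (57.7.160.0 - 57.7.191.255) does not contain 57.5.171.123
  57.5.224.0/19 (57.5.224.0 - 57.5.255.255) does not contain 57.5.171.123
  57.6.0.0/15 (57.6.0.0 - 57.7.255.255) does not contain 57.5.171.123
  57.8.0.0/13 (57.8.0.0 - 57.15.255.255) does not contain 57.5.171.123
Longest matching prefix is /12 -> next hop R20.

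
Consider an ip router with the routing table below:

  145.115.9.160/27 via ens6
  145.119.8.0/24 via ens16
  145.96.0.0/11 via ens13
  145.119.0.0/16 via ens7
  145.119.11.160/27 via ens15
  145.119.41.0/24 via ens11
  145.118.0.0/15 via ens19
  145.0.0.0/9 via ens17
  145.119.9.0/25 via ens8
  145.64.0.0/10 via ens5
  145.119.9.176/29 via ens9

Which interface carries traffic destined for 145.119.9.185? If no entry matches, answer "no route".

ens7

Routes whose prefix contains 145.119.9.185:
  145.0.0.0/9 (145.0.0.0 - 145.127.255.255) -> ens17
  145.64.0.0/10 (145.64.0.0 - 145.127.255.255) -> ens5
  145.96.0.0/11 (145.96.0.0 - 145.127.255.255) -> ens13
  145.118.0.0/15 (145.118.0.0 - 145.119.255.255) -> ens19
  145.119.0.0/16 (145.119.0.0 - 145.119.255.255) -> ens7
More-specific entries that do NOT match:
  145.119.9.176/29 (145.119.9.176 - 145.119.9.183) does not contain 145.119.9.185
  145.115.9.160/27 (145.115.9.160 - 145.115.9.191) does not contain 145.119.9.185
  145.119.11.160/27 (145.119.11.160 - 145.119.11.191) does not contain 145.119.9.185
  145.119.9.0/25 (145.119.9.0 - 145.119.9.127) does not contain 145.119.9.185
  145.119.8.0/24 (145.119.8.0 - 145.119.8.255) does not contain 145.119.9.185
  145.119.41.0/24 (145.119.41.0 - 145.119.41.255) does not contain 145.119.9.185
Longest matching prefix is /16 -> interface ens7.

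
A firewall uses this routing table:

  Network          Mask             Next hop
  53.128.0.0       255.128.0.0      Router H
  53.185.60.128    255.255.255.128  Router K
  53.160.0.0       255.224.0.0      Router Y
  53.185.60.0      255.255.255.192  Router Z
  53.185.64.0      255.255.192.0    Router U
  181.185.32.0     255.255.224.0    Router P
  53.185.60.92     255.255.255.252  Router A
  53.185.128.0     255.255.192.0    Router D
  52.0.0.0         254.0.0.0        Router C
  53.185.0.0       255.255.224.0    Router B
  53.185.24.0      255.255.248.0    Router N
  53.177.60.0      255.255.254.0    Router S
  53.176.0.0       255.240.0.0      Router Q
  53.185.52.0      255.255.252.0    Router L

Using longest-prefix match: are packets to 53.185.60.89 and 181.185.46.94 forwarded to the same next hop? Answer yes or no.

no

53.185.60.89: longest match 53.176.0.0/12 -> Router Q
181.185.46.94: longest match 181.185.32.0/19 -> Router P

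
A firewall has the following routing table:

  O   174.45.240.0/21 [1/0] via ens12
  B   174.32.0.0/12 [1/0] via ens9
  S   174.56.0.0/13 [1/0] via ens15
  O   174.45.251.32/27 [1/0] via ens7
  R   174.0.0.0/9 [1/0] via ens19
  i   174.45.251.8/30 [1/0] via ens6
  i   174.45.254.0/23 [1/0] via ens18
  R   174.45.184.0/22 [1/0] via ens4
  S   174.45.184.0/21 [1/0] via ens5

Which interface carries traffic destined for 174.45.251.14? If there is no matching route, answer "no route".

Routes whose prefix contains 174.45.251.14:
  174.0.0.0/9 (174.0.0.0 - 174.127.255.255) -> ens19
  174.32.0.0/12 (174.32.0.0 - 174.47.255.255) -> ens9
More-specific entries that do NOT match:
  174.45.251.8/30 (174.45.251.8 - 174.45.251.11) does not contain 174.45.251.14
  174.45.251.32/27 (174.45.251.32 - 174.45.251.63) does not contain 174.45.251.14
  174.45.254.0/23 (174.45.254.0 - 174.45.255.255) does not contain 174.45.251.14
  174.45.184.0/22 (174.45.184.0 - 174.45.187.255) does not contain 174.45.251.14
  174.45.240.0/21 (174.45.240.0 - 174.45.247.255) does not contain 174.45.251.14
  174.45.184.0/21 (174.45.184.0 - 174.45.191.255) does not contain 174.45.251.14
  174.56.0.0/13 (174.56.0.0 - 174.63.255.255) does not contain 174.45.251.14
Longest matching prefix is /12 -> interface ens9.

ens9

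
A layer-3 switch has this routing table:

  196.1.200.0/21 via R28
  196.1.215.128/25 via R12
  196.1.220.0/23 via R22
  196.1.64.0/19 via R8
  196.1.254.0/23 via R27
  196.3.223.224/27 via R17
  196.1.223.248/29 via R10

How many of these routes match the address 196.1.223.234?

No listed prefix contains 196.1.223.234.
Total matching entries: 0.

0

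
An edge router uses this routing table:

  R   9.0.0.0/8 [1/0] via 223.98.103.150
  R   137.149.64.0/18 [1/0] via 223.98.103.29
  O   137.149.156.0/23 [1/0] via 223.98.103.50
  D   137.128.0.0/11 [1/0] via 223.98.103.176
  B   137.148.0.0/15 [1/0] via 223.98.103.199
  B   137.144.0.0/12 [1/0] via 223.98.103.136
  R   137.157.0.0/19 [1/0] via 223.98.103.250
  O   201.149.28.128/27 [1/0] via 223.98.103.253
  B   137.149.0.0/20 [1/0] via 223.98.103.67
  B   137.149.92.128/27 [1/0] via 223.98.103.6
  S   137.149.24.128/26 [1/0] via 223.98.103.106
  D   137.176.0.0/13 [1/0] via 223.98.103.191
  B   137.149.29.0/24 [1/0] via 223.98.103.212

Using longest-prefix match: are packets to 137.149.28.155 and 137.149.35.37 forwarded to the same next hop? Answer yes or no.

yes

137.149.28.155: longest match 137.148.0.0/15 -> 223.98.103.199
137.149.35.37: longest match 137.148.0.0/15 -> 223.98.103.199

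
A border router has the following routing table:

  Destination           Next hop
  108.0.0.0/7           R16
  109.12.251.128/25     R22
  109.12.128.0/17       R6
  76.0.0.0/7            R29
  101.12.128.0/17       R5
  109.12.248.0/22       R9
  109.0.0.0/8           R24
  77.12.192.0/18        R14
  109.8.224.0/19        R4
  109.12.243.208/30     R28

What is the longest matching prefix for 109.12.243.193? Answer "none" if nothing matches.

109.12.128.0/17

Entries matching 109.12.243.193:
  108.0.0.0/7 (108.0.0.0 - 109.255.255.255)
  109.0.0.0/8 (109.0.0.0 - 109.255.255.255)
  109.12.128.0/17 (109.12.128.0 - 109.12.255.255)
Most specific is 109.12.128.0/17.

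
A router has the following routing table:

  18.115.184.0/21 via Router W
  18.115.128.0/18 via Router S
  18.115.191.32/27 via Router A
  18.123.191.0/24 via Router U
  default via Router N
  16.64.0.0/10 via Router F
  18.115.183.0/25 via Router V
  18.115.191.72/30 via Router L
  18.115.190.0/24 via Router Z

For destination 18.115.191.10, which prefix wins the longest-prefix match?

18.115.184.0/21

Entries matching 18.115.191.10:
  0.0.0.0/0 (default, matches everything)
  18.115.128.0/18 (18.115.128.0 - 18.115.191.255)
  18.115.184.0/21 (18.115.184.0 - 18.115.191.255)
Most specific is 18.115.184.0/21.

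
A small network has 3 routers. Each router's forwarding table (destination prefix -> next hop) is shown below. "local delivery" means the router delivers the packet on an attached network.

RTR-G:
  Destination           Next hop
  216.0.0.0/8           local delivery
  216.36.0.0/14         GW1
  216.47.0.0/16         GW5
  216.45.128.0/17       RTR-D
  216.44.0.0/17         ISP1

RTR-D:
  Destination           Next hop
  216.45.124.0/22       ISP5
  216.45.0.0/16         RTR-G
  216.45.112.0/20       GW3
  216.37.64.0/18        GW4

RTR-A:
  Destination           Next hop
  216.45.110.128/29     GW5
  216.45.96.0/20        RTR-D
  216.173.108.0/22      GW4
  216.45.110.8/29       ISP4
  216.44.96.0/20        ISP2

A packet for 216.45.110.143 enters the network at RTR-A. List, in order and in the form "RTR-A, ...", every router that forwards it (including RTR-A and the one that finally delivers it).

At RTR-A: longest match for 216.45.110.143 is 216.45.96.0/20 -> RTR-D
At RTR-D: longest match for 216.45.110.143 is 216.45.0.0/16 -> RTR-G
At RTR-G: longest match for 216.45.110.143 is 216.0.0.0/8 -> local delivery

RTR-A, RTR-D, RTR-G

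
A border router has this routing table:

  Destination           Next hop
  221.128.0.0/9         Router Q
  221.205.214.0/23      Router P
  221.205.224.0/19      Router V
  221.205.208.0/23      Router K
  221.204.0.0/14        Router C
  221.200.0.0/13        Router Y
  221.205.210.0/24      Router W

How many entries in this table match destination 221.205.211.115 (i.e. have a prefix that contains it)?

Prefixes containing 221.205.211.115:
  221.128.0.0/9 (221.128.0.0 - 221.255.255.255)
  221.200.0.0/13 (221.200.0.0 - 221.207.255.255)
  221.204.0.0/14 (221.204.0.0 - 221.207.255.255)
Total matching entries: 3.

3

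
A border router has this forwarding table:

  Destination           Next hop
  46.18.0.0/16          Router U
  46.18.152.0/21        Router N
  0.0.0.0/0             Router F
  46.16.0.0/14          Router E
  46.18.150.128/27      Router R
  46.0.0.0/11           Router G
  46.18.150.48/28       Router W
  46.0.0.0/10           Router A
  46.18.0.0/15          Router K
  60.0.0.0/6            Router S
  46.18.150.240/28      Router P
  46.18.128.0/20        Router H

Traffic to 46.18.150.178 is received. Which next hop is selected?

Router U

Routes whose prefix contains 46.18.150.178:
  0.0.0.0/0 (default, matches everything) -> Router F
  46.0.0.0/10 (46.0.0.0 - 46.63.255.255) -> Router A
  46.0.0.0/11 (46.0.0.0 - 46.31.255.255) -> Router G
  46.16.0.0/14 (46.16.0.0 - 46.19.255.255) -> Router E
  46.18.0.0/15 (46.18.0.0 - 46.19.255.255) -> Router K
  46.18.0.0/16 (46.18.0.0 - 46.18.255.255) -> Router U
More-specific entries that do NOT match:
  46.18.150.48/28 (46.18.150.48 - 46.18.150.63) does not contain 46.18.150.178
  46.18.150.240/28 (46.18.150.240 - 46.18.150.255) does not contain 46.18.150.178
  46.18.150.128/27 (46.18.150.128 - 46.18.150.159) does not contain 46.18.150.178
  46.18.152.0/21 (46.18.152.0 - 46.18.159.255) does not contain 46.18.150.178
  46.18.128.0/20 (46.18.128.0 - 46.18.143.255) does not contain 46.18.150.178
Longest matching prefix is /16 -> next hop Router U.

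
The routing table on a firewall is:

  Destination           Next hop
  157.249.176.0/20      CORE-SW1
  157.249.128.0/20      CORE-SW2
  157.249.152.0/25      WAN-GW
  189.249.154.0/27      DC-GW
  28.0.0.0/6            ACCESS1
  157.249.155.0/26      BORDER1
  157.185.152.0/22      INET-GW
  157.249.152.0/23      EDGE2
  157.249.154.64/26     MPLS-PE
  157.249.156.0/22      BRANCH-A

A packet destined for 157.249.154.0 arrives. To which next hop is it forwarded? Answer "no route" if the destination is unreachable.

No entry's prefix contains 157.249.154.0; there is no default route.

no route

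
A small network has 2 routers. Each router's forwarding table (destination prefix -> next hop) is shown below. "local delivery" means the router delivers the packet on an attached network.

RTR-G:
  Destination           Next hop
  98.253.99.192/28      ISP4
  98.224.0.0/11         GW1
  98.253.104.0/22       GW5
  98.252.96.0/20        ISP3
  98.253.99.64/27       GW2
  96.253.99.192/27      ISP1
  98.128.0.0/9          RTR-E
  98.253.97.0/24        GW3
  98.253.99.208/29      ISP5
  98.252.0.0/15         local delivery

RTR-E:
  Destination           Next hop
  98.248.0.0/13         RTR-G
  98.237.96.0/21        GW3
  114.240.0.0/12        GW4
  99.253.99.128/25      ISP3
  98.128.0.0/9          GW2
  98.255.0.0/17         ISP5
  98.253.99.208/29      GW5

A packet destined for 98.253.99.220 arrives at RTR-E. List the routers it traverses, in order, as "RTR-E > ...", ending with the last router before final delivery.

RTR-E > RTR-G

At RTR-E: longest match for 98.253.99.220 is 98.248.0.0/13 -> RTR-G
At RTR-G: longest match for 98.253.99.220 is 98.252.0.0/15 -> local delivery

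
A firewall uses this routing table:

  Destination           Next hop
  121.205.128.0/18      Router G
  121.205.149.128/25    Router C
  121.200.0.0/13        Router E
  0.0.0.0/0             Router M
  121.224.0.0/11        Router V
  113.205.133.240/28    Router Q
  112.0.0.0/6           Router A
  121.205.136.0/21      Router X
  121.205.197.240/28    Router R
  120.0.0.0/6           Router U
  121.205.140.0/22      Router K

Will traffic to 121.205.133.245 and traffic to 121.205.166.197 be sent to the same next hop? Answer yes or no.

yes

121.205.133.245: longest match 121.205.128.0/18 -> Router G
121.205.166.197: longest match 121.205.128.0/18 -> Router G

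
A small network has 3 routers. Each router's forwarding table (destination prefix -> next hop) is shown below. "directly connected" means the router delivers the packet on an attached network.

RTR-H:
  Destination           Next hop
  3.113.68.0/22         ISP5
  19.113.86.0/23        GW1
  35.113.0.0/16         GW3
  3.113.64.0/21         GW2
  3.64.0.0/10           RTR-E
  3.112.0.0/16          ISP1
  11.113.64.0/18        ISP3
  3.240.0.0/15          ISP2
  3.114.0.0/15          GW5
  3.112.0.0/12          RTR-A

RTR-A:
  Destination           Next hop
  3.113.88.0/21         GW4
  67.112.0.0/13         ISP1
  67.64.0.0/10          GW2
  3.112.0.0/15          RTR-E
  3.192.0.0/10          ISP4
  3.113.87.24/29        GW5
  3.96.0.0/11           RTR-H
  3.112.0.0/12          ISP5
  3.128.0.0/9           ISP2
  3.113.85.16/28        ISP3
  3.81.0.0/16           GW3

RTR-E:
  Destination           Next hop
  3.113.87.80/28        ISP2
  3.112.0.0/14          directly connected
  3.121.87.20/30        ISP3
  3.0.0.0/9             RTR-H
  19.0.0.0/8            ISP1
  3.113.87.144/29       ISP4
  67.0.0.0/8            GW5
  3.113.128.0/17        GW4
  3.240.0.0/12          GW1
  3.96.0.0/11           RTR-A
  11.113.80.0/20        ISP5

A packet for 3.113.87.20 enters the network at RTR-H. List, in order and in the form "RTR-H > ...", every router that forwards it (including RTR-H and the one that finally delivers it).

At RTR-H: longest match for 3.113.87.20 is 3.112.0.0/12 -> RTR-A
At RTR-A: longest match for 3.113.87.20 is 3.112.0.0/15 -> RTR-E
At RTR-E: longest match for 3.113.87.20 is 3.112.0.0/14 -> directly connected

RTR-H > RTR-A > RTR-E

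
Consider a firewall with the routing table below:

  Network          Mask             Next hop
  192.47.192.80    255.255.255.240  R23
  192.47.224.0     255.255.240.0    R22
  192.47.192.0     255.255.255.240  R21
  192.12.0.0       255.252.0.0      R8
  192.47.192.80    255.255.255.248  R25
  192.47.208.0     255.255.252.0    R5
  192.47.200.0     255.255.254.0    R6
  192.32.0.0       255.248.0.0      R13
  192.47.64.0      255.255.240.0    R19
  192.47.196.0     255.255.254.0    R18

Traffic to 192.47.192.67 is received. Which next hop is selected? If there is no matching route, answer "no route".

no route

No entry's prefix contains 192.47.192.67; there is no default route.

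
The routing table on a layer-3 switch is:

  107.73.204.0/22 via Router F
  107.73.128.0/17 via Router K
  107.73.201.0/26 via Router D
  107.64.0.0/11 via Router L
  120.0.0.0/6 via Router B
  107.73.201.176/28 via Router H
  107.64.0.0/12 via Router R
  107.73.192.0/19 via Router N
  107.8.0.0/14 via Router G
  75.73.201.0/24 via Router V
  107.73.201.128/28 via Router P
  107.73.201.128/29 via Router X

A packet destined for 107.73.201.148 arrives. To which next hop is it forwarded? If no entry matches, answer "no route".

Router N

Routes whose prefix contains 107.73.201.148:
  107.64.0.0/11 (107.64.0.0 - 107.95.255.255) -> Router L
  107.64.0.0/12 (107.64.0.0 - 107.79.255.255) -> Router R
  107.73.128.0/17 (107.73.128.0 - 107.73.255.255) -> Router K
  107.73.192.0/19 (107.73.192.0 - 107.73.223.255) -> Router N
More-specific entries that do NOT match:
  107.73.201.128/29 (107.73.201.128 - 107.73.201.135) does not contain 107.73.201.148
  107.73.201.176/28 (107.73.201.176 - 107.73.201.191) does not contain 107.73.201.148
  107.73.201.128/28 (107.73.201.128 - 107.73.201.143) does not contain 107.73.201.148
  107.73.201.0/26 (107.73.201.0 - 107.73.201.63) does not contain 107.73.201.148
  75.73.201.0/24 (75.73.201.0 - 75.73.201.255) does not contain 107.73.201.148
  107.73.204.0/22 (107.73.204.0 - 107.73.207.255) does not contain 107.73.201.148
Longest matching prefix is /19 -> next hop Router N.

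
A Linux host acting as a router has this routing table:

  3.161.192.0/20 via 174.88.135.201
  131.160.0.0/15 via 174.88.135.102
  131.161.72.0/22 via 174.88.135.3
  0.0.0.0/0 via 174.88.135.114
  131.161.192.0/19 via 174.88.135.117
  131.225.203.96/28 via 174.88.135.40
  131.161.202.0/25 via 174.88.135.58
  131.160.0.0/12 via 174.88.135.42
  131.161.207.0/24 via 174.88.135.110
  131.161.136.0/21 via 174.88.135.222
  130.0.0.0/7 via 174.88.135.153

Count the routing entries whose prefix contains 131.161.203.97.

5

Prefixes containing 131.161.203.97:
  0.0.0.0/0 (default, matches everything)
  130.0.0.0/7 (130.0.0.0 - 131.255.255.255)
  131.160.0.0/12 (131.160.0.0 - 131.175.255.255)
  131.160.0.0/15 (131.160.0.0 - 131.161.255.255)
  131.161.192.0/19 (131.161.192.0 - 131.161.223.255)
Total matching entries: 5.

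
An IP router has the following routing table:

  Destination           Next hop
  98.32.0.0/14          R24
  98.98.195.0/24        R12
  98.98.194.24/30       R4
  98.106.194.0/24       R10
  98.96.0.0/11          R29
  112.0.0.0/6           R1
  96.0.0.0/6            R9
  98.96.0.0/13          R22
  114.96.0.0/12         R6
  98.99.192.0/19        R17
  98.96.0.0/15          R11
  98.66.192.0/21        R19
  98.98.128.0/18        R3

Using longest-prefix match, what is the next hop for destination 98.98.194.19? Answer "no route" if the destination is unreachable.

Routes whose prefix contains 98.98.194.19:
  96.0.0.0/6 (96.0.0.0 - 99.255.255.255) -> R9
  98.96.0.0/11 (98.96.0.0 - 98.127.255.255) -> R29
  98.96.0.0/13 (98.96.0.0 - 98.103.255.255) -> R22
More-specific entries that do NOT match:
  98.98.194.24/30 (98.98.194.24 - 98.98.194.27) does not contain 98.98.194.19
  98.98.195.0/24 (98.98.195.0 - 98.98.195.255) does not contain 98.98.194.19
  98.106.194.0/24 (98.106.194.0 - 98.106.194.255) does not contain 98.98.194.19
  98.66.192.0/21 (98.66.192.0 - 98.66.199.255) does not contain 98.98.194.19
  98.99.192.0/19 (98.99.192.0 - 98.99.223.255) does not contain 98.98.194.19
  98.98.128.0/18 (98.98.128.0 - 98.98.191.255) does not contain 98.98.194.19
  98.96.0.0/15 (98.96.0.0 - 98.97.255.255) does not contain 98.98.194.19
  98.32.0.0/14 (98.32.0.0 - 98.35.255.255) does not contain 98.98.194.19
Longest matching prefix is /13 -> next hop R22.

R22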